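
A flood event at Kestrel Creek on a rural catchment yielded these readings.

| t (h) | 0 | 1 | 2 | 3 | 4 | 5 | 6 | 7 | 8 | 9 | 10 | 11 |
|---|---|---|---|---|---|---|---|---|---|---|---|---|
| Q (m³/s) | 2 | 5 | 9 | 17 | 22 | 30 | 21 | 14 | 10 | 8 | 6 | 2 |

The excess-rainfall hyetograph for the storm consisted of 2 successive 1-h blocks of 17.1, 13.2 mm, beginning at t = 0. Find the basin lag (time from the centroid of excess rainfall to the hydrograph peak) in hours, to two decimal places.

t_L ≈ 4.06 h

Centroid of excess rainfall: t_c = Σ P_i·t̄_i / ΣP_i = 0.9356 h (block centres at 0.5, 1.5 h).
Hydrograph peak occurs at t = 5 h, so basin lag t_L = 5 − 0.9356 = 4.06 h.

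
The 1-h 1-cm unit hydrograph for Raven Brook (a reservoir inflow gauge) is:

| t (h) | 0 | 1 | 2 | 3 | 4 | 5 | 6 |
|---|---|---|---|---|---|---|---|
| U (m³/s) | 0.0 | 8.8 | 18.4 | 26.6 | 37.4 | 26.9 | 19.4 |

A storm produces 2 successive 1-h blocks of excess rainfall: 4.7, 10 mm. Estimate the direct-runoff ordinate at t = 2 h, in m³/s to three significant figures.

By discrete convolution, Q_j = Σ (P_i / 10 mm) · U_{j−i}.
At t = 2 h (j=2): Q = (4.7/10)·18.4 + (10/10)·8.8 = 17.4 m³/s.

Q ≈ 17.4 m³/s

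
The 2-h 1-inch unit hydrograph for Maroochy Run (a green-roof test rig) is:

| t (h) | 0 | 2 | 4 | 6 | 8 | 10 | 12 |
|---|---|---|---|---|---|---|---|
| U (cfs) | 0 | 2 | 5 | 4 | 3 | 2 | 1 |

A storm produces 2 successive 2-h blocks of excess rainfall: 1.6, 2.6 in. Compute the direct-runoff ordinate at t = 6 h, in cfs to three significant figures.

By discrete convolution, Q_j = Σ (P_i / 1 in) · U_{j−i}.
At t = 6 h (j=3): Q = (1.6/1)·4 + (2.6/1)·5 = 19.4 cfs.

Q ≈ 19.4 cfs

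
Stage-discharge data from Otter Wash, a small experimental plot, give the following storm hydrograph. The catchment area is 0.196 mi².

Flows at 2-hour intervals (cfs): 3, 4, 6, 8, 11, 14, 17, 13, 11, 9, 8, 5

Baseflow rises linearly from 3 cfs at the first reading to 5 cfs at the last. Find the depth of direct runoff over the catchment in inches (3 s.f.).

d ≈ 0.965 in

Direct runoff: 0.00, 0.82, 2.64, 4.45, 7.27, 10.09, 12.91, 8.73, 6.55, 4.36, 3.18, 0.00 cfs; ΣQ_DR = 61.00 cfs.
V = ΣQ_DR · Δt = 61.00 × 7200 s = 4.392 × 10^5 ft³.
Over A = 0.196 mi², depth = V / A = 0.965 in.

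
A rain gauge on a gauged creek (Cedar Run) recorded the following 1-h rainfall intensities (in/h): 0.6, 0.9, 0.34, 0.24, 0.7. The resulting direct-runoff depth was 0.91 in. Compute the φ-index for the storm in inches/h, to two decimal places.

Only the 3 blocks with intensity above φ contribute runoff: 0.6, 0.9, 0.7 in/h.
Σ(I−φ)·Δt = d  ⇒  (0.6+0.9+0.7 − 3φ)·1 = 0.91
φ = (2.200 − 0.91/1) / 3 = 0.43 in/h.

φ ≈ 0.43 in/h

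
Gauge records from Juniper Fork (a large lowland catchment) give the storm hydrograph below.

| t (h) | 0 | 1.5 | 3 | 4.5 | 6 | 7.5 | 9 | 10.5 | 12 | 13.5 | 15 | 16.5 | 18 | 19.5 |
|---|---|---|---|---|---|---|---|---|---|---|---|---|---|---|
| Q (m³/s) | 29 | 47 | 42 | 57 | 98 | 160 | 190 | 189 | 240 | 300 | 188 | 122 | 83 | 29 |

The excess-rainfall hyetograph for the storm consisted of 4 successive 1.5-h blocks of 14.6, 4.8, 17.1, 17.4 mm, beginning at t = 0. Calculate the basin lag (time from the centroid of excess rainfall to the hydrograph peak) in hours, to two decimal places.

Centroid of excess rainfall: t_c = Σ P_i·t̄_i / ΣP_i = 3.2880 h (block centres at 0.75, 2.25, 3.75, 5.25 h).
Hydrograph peak occurs at t = 13.5 h, so basin lag t_L = 13.5 − 3.2880 = 10.21 h.

t_L ≈ 10.21 h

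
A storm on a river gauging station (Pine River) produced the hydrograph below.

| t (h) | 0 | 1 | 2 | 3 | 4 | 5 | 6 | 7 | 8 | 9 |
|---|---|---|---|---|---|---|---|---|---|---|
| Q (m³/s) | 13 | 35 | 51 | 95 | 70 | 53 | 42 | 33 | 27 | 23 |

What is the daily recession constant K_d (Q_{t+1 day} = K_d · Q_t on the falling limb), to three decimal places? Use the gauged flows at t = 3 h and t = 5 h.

Between t = 3 h and t = 5 h the flow falls from 95 to 53 m³/s over 2×1 h = 2 h.
Per-interval ratio K = (53/95)^(1/2) = 0.7469; K_d = K^(24/1) = 0.001.

K_d ≈ 0.001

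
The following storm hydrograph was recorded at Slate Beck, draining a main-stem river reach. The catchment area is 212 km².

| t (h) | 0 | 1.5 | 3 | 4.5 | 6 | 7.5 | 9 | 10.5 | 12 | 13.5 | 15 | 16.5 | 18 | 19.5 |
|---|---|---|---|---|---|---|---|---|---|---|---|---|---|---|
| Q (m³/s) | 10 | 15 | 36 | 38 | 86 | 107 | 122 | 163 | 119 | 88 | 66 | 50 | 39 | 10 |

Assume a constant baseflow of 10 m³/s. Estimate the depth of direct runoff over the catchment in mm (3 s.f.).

Direct runoff: 0.0, 5.0, 26.0, 28.0, 76.0, 97.0, 112.0, 153.0, 109.0, 78.0, 56.0, 40.0, 29.0, 0.0 m³/s; ΣQ_DR = 809.0 m³/s.
V = ΣQ_DR · Δt = 809.0 × 5400 s = 4.369 × 10^6 m³.
Over A = 212 km², depth = V / A = 20.6 mm.

d ≈ 20.6 mm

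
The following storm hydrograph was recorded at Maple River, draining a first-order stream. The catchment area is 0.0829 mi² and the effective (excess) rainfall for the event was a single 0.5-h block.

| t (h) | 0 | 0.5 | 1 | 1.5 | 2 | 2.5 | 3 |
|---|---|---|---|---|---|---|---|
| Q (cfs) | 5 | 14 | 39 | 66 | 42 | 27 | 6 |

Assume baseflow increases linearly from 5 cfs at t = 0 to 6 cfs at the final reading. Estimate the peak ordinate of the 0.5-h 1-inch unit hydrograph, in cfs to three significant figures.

Direct runoff: 0.00, 8.83, 33.67, 60.50, 36.33, 21.17, 0.00 cfs; ΣQ_DR = 160.5 cfs, peak = 60.50 cfs.
Runoff depth d = ΣQ_DR·Δt / A = 160.5 × 1800 / (0.0829 mi²) = 1.500 in.
The 1-inch UH is the DRH scaled by (1 in)/d, so U_p = 60.50 × 1/1.500 = 40.3 cfs.

U_p ≈ 40.3 cfs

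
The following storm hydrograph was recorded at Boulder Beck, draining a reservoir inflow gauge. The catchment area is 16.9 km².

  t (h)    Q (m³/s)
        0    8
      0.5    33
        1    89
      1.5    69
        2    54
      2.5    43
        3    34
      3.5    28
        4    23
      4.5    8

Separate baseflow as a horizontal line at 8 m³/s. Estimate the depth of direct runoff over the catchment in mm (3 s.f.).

Direct runoff: 0.0, 25.0, 81.0, 61.0, 46.0, 35.0, 26.0, 20.0, 15.0, 0.0 m³/s; ΣQ_DR = 309.0 m³/s.
V = ΣQ_DR · Δt = 309.0 × 1800 s = 5.562 × 10^5 m³.
Over A = 16.9 km², depth = V / A = 32.9 mm.

d ≈ 32.9 mm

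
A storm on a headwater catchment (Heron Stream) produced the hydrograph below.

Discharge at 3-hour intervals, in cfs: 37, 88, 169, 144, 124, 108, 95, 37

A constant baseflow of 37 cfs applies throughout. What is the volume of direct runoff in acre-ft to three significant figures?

V ≈ 125 acre-ft

Direct-runoff ordinates (Q − Q_b): 0.0, 51.0, 132.0, 107.0, 87.0, 71.0, 58.0, 0.0 cfs.
ΣQ_DR = 506.0 cfs.
With Δt = 3 h = 10800 s, V = ΣQ_DR · Δt = 506.0 × 10800 = 5.46 × 10^6 ft³ = 125 acre-ft.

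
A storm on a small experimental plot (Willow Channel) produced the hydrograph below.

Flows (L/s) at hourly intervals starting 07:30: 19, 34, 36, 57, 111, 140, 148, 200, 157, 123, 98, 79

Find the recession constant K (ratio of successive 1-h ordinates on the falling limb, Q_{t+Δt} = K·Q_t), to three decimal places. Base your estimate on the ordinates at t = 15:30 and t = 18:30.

Using the recession-limb readings at t = 15:30 and t = 18:30: Q falls from 157 to 79 L/s over 3 intervals.
K = (Q₂/Q₁)^(1/3) = (79/157)^(1/3) = 0.795.

K ≈ 0.795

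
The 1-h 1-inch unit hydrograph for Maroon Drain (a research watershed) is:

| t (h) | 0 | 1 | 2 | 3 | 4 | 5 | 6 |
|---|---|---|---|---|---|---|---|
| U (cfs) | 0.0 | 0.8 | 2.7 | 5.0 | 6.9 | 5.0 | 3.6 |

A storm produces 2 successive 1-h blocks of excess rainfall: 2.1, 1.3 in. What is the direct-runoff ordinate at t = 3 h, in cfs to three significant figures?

By discrete convolution, Q_j = Σ (P_i / 1 in) · U_{j−i}.
At t = 3 h (j=3): Q = (2.1/1)·5.0 + (1.3/1)·2.7 = 14.0 cfs.

Q ≈ 14.0 cfs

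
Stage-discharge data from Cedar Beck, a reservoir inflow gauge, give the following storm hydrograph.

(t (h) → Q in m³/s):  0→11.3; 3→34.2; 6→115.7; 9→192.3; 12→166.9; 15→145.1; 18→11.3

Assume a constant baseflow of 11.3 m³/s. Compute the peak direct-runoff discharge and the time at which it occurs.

Subtracting baseflow gives direct-runoff ordinates: 0.0, 22.9, 104.4, 181.0, 155.6, 133.8, 0.0 m³/s.
The maximum is 181.0 m³/s, occurring at the reading for t = 9 h.

Q_p = 181.0 m³/s at t = 9 h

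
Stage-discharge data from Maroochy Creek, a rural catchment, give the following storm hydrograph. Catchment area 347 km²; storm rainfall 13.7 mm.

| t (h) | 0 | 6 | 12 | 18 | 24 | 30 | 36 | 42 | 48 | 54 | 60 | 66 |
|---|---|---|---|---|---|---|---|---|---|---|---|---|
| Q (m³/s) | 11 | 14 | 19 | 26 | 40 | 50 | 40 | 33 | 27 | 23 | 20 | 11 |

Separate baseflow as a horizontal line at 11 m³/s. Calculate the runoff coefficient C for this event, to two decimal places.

ΣQ_DR = 182.0 m³/s; V = ΣQ_DR·Δt = 3.931 × 10^6 m³.
Runoff depth d = V / A = 11.33 mm.
C = d / P = 11.33 / 13.7 = 0.83.

C ≈ 0.83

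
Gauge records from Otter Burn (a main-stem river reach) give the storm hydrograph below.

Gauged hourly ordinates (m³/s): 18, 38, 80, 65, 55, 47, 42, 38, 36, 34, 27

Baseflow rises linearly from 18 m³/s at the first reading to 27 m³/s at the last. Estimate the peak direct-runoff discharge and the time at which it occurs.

Q_p = 60.20 m³/s at t = 2 h

Subtracting baseflow gives direct-runoff ordinates: 0.00, 19.10, 60.20, 44.30, 33.40, 24.50, 18.60, 13.70, 10.80, 7.90, 0.00 m³/s.
The maximum is 60.20 m³/s, occurring at the reading for t = 2 h.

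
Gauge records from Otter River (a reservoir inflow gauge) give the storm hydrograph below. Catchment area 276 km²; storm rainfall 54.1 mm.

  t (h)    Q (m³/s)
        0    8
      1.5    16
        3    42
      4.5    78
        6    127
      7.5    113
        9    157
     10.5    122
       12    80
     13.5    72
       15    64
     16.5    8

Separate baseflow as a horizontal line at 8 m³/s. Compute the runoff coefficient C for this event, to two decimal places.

C ≈ 0.29

ΣQ_DR = 791.0 m³/s; V = ΣQ_DR·Δt = 4.271 × 10^6 m³.
Runoff depth d = V / A = 15.48 mm.
C = d / P = 15.48 / 54.1 = 0.29.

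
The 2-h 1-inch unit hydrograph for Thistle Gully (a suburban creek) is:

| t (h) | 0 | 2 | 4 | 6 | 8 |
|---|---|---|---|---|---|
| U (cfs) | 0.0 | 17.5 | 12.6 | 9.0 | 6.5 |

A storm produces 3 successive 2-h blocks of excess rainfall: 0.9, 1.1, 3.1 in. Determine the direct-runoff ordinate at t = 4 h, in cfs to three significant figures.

By discrete convolution, Q_j = Σ (P_i / 1 in) · U_{j−i}.
At t = 4 h (j=2): Q = (0.9/1)·12.6 + (1.1/1)·17.5 + (3.1/1)·0.0 = 30.6 cfs.

Q ≈ 30.6 cfs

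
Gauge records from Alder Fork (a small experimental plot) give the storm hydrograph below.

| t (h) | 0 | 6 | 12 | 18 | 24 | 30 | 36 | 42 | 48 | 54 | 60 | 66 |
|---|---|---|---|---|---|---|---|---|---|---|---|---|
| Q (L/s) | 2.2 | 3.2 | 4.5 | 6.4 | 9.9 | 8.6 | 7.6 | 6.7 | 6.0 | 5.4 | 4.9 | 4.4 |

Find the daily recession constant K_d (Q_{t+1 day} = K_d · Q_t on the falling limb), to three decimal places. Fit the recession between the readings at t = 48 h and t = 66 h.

K_d ≈ 0.661

Between t = 48 h and t = 66 h the flow falls from 6.0 to 4.4 L/s over 3×6 h = 18 h.
Per-interval ratio K = (4.4/6.0)^(1/3) = 0.9018; K_d = K^(24/6) = 0.661.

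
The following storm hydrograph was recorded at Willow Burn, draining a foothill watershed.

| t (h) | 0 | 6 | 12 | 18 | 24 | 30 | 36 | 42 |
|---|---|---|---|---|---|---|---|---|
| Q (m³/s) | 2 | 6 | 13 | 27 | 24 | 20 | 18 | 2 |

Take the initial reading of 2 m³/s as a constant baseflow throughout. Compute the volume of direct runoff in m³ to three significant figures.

Direct-runoff ordinates (Q − Q_b): 0.0, 4.0, 11.0, 25.0, 22.0, 18.0, 16.0, 0.0 m³/s.
ΣQ_DR = 96.00 m³/s.
With Δt = 6 h = 21600 s, V = ΣQ_DR · Δt = 96.00 × 21600 = 2.07 × 10^6 m³.

V ≈ 2.07 × 10^6 m³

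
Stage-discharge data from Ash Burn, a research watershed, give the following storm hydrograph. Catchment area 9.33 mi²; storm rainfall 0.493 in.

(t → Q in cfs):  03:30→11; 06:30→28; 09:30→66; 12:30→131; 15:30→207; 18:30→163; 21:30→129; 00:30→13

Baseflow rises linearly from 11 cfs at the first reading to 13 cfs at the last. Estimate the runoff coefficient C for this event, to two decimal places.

C ≈ 0.66

ΣQ_DR = 652.0 cfs; V = ΣQ_DR·Δt = 7.042 × 10^6 ft³.
Runoff depth d = V / A = 0.3249 in.
C = d / P = 0.3249 / 0.493 = 0.66.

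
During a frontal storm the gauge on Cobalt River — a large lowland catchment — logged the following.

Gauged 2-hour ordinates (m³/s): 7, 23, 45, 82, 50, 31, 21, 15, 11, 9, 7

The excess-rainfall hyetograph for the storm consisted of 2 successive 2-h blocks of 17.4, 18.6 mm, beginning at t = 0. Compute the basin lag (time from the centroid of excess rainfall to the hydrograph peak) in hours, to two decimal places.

Centroid of excess rainfall: t_c = Σ P_i·t̄_i / ΣP_i = 2.0333 h (block centres at 1, 3 h).
Hydrograph peak occurs at t = 6 h, so basin lag t_L = 6 − 2.0333 = 3.97 h.

t_L ≈ 3.97 h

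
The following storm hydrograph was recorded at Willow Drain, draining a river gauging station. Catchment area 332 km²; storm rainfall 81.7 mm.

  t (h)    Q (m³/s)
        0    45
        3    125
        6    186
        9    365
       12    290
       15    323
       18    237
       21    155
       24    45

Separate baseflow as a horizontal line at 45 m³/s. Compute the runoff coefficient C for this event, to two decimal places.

C ≈ 0.54

ΣQ_DR = 1366 m³/s; V = ΣQ_DR·Δt = 1.475 × 10^7 m³.
Runoff depth d = V / A = 44.44 mm.
C = d / P = 44.44 / 81.7 = 0.54.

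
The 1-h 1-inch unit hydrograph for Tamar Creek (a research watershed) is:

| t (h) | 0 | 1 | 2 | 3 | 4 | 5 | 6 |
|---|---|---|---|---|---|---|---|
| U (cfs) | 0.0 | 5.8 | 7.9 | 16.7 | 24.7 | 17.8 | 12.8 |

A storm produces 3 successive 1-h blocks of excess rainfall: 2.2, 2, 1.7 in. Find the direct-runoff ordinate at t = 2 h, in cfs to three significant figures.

By discrete convolution, Q_j = Σ (P_i / 1 in) · U_{j−i}.
At t = 2 h (j=2): Q = (2.2/1)·7.9 + (2/1)·5.8 + (1.7/1)·0.0 = 29.0 cfs.

Q ≈ 29.0 cfs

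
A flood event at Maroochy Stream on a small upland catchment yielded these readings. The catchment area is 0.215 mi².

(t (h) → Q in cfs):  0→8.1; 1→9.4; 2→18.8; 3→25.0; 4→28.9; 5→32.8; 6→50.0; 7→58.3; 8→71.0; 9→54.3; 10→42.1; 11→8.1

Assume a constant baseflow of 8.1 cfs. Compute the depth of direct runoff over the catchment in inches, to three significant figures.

Direct runoff: 0.0, 1.3, 10.7, 16.9, 20.8, 24.7, 41.9, 50.2, 62.9, 46.2, 34.0, 0.0 cfs; ΣQ_DR = 309.6 cfs.
V = ΣQ_DR · Δt = 309.6 × 3600 s = 1.115 × 10^6 ft³.
Over A = 0.215 mi², depth = V / A = 2.23 in.

d ≈ 2.23 in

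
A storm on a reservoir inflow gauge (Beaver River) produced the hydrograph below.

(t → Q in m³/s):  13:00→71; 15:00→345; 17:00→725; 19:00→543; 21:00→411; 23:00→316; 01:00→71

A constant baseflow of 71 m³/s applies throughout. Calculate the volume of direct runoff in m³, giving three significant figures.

Direct-runoff ordinates (Q − Q_b): 0.0, 274.0, 654.0, 472.0, 340.0, 245.0, 0.0 m³/s.
ΣQ_DR = 1985 m³/s.
With Δt = 2 h = 7200 s, V = ΣQ_DR · Δt = 1985 × 7200 = 1.43 × 10^7 m³.

V ≈ 1.43 × 10^7 m³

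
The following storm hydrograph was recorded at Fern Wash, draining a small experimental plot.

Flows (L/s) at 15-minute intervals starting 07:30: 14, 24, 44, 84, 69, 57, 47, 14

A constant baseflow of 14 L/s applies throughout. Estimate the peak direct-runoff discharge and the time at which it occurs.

Subtracting baseflow gives direct-runoff ordinates: 0.0, 10.0, 30.0, 70.0, 55.0, 43.0, 33.0, 0.0 L/s.
The maximum is 70.0 L/s, occurring at the reading for t = 08:15.

Q_p = 70.0 L/s at t = 08:15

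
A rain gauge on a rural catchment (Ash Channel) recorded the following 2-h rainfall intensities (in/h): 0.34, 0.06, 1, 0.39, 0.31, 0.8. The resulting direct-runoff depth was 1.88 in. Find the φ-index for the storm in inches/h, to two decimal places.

Only the 2 blocks with intensity above φ contribute runoff: 1, 0.8 in/h.
Σ(I−φ)·Δt = d  ⇒  (1+0.8 − 2φ)·2 = 1.88
φ = (1.800 − 1.88/2) / 2 = 0.43 in/h.

φ ≈ 0.43 in/h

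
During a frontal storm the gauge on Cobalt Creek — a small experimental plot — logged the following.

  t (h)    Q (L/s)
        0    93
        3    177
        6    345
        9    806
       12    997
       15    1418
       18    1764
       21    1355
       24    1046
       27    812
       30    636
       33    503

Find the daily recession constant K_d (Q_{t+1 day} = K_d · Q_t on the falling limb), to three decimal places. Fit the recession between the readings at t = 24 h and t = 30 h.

K_d ≈ 0.137

Between t = 24 h and t = 30 h the flow falls from 1046 to 636 L/s over 2×3 h = 6 h.
Per-interval ratio K = (636/1046)^(1/2) = 0.7798; K_d = K^(24/3) = 0.137.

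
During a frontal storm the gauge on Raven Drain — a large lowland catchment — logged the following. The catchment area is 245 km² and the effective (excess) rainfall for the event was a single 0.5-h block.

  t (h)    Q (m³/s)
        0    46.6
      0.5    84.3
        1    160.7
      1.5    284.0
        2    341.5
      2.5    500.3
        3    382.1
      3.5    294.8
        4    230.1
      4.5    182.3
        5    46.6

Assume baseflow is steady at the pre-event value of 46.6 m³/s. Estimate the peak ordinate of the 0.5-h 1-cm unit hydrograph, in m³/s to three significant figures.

U_p ≈ 303 m³/s

Direct runoff: 0.0, 37.7, 114.1, 237.4, 294.9, 453.7, 335.5, 248.2, 183.5, 135.7, 0.0 m³/s; ΣQ_DR = 2041 m³/s, peak = 453.7 m³/s.
Runoff depth d = ΣQ_DR·Δt / A = 2041 × 1800 / (245 km²) = 14.99 mm.
The 1-cm UH is the DRH scaled by (10 mm)/d, so U_p = 453.7 × 10/14.99 = 303 m³/s.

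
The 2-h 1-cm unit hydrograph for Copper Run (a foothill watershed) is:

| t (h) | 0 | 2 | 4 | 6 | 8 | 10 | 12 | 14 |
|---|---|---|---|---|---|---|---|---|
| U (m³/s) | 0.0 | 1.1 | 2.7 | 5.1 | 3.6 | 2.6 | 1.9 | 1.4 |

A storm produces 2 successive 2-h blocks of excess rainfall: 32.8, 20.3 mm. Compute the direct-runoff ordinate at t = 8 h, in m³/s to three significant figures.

Q ≈ 22.2 m³/s

By discrete convolution, Q_j = Σ (P_i / 10 mm) · U_{j−i}.
At t = 8 h (j=4): Q = (32.8/10)·3.6 + (20.3/10)·5.1 = 22.2 m³/s.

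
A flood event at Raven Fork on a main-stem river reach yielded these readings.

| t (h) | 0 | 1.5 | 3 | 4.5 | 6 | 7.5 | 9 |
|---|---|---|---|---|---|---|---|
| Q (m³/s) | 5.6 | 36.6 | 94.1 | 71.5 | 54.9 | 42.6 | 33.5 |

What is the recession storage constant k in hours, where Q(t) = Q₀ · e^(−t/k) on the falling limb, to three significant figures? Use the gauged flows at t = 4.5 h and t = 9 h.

k ≈ 5.94 h

On the falling limb, Q drops from 71.5 to 33.5 m³/s between t = 4.5 h and t = 9 h (Δt = 4.5 h).
k = −Δt / ln(Q₂/Q₁) = −4.5 / ln(33.5/71.5) = 5.94 h.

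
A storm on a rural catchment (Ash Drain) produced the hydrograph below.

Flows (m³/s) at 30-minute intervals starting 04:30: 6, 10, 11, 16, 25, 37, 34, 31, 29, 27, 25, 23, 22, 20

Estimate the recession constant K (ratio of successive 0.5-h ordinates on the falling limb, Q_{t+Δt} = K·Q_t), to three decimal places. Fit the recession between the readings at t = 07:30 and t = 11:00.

K ≈ 0.927

Using the recession-limb readings at t = 07:30 and t = 11:00: Q falls from 34 to 20 m³/s over 7 intervals.
K = (Q₂/Q₁)^(1/7) = (20/34)^(1/7) = 0.927.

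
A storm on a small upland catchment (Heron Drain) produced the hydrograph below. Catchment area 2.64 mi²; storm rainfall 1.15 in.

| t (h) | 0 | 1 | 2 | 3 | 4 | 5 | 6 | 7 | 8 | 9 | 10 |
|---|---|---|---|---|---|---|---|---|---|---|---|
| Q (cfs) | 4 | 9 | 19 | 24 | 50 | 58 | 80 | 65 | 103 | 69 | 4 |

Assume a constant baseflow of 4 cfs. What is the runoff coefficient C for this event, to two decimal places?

C ≈ 0.23

ΣQ_DR = 441.0 cfs; V = ΣQ_DR·Δt = 1.588 × 10^6 ft³.
Runoff depth d = V / A = 0.2589 in.
C = d / P = 0.2589 / 1.15 = 0.23.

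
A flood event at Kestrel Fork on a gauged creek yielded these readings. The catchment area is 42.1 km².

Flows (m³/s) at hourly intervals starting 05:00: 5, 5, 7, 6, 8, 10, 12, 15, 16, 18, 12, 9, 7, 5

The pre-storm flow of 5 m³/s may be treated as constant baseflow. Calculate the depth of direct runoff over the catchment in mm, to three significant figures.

d ≈ 5.56 mm

Direct runoff: 0.0, 0.0, 2.0, 1.0, 3.0, 5.0, 7.0, 10.0, 11.0, 13.0, 7.0, 4.0, 2.0, 0.0 m³/s; ΣQ_DR = 65.00 m³/s.
V = ΣQ_DR · Δt = 65.00 × 3600 s = 2.340 × 10^5 m³.
Over A = 42.1 km², depth = V / A = 5.56 mm.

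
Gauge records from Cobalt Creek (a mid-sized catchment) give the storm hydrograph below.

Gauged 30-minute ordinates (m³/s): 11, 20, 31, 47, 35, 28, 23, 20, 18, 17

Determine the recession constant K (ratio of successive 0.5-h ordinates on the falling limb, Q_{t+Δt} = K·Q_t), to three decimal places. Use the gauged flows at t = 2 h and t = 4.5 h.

K ≈ 0.866

Using the recession-limb readings at t = 2 h and t = 4.5 h: Q falls from 35 to 17 m³/s over 5 intervals.
K = (Q₂/Q₁)^(1/5) = (17/35)^(1/5) = 0.866.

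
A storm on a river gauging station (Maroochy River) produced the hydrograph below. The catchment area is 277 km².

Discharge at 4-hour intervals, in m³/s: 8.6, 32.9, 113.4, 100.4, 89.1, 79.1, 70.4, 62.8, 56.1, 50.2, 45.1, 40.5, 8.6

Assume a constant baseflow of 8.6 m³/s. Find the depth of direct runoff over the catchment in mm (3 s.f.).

d ≈ 33.6 mm

Direct runoff: 0.0, 24.3, 104.8, 91.8, 80.5, 70.5, 61.8, 54.2, 47.5, 41.6, 36.5, 31.9, 0.0 m³/s; ΣQ_DR = 645.4 m³/s.
V = ΣQ_DR · Δt = 645.4 × 14400 s = 9.294 × 10^6 m³.
Over A = 277 km², depth = V / A = 33.6 mm.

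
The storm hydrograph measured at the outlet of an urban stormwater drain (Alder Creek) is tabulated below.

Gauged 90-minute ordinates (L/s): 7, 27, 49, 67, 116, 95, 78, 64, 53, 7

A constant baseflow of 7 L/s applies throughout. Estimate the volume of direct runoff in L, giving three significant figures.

V ≈ 2.66 × 10^6 L

Direct-runoff ordinates (Q − Q_b): 0.0, 20.0, 42.0, 60.0, 109.0, 88.0, 71.0, 57.0, 46.0, 0.0 L/s.
ΣQ_DR = 493.0 L/s.
With Δt = 1.5 h = 5400 s, V = ΣQ_DR · Δt = 493.0 × 5400 = 2.66 × 10^6 L.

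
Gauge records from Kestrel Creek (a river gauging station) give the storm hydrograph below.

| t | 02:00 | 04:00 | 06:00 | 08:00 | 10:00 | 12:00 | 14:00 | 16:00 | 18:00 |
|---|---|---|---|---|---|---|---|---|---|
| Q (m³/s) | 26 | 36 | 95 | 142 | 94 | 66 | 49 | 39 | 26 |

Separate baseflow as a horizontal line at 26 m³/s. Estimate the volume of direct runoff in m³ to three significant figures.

V ≈ 2.44 × 10^6 m³

Direct-runoff ordinates (Q − Q_b): 0.0, 10.0, 69.0, 116.0, 68.0, 40.0, 23.0, 13.0, 0.0 m³/s.
ΣQ_DR = 339.0 m³/s.
With Δt = 2 h = 7200 s, V = ΣQ_DR · Δt = 339.0 × 7200 = 2.44 × 10^6 m³.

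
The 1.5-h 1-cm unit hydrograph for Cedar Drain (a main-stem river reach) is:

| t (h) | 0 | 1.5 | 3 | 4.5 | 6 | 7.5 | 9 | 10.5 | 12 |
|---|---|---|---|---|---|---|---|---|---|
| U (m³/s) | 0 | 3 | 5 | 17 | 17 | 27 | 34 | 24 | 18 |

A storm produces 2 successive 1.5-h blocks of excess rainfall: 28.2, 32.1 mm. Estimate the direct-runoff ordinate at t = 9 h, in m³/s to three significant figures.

Q ≈ 183 m³/s

By discrete convolution, Q_j = Σ (P_i / 10 mm) · U_{j−i}.
At t = 9 h (j=6): Q = (28.2/10)·34 + (32.1/10)·27 = 183 m³/s.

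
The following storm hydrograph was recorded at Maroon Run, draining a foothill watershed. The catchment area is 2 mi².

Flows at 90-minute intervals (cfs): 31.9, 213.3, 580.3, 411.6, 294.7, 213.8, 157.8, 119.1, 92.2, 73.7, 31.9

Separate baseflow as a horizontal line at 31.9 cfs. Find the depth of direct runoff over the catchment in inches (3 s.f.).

Direct runoff: 0.0, 181.4, 548.4, 379.7, 262.8, 181.9, 125.9, 87.2, 60.3, 41.8, 0.0 cfs; ΣQ_DR = 1869 cfs.
V = ΣQ_DR · Δt = 1869 × 5400 s = 1.009 × 10^7 ft³.
Over A = 2 mi², depth = V / A = 2.17 in.

d ≈ 2.17 in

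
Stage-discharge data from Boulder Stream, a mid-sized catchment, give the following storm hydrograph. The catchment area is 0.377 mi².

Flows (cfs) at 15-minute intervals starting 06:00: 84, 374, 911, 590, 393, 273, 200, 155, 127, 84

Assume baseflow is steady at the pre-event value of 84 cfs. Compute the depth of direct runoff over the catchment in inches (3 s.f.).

Direct runoff: 0.0, 290.0, 827.0, 506.0, 309.0, 189.0, 116.0, 71.0, 43.0, 0.0 cfs; ΣQ_DR = 2351 cfs.
V = ΣQ_DR · Δt = 2351 × 900 s = 2.116 × 10^6 ft³.
Over A = 0.377 mi², depth = V / A = 2.42 in.

d ≈ 2.42 in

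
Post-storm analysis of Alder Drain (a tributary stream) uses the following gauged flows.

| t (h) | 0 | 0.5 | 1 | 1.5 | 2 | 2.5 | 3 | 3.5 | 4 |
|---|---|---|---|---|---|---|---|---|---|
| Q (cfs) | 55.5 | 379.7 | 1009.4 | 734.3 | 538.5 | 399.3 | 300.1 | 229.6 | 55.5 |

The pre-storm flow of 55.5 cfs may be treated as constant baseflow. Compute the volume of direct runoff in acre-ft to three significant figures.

Direct-runoff ordinates (Q − Q_b): 0.0, 324.2, 953.9, 678.8, 483.0, 343.8, 244.6, 174.1, 0.0 cfs.
ΣQ_DR = 3202 cfs.
With Δt = 0.5 h = 1800 s, V = ΣQ_DR · Δt = 3202 × 1800 = 5.76 × 10^6 ft³ = 132 acre-ft.

V ≈ 132 acre-ft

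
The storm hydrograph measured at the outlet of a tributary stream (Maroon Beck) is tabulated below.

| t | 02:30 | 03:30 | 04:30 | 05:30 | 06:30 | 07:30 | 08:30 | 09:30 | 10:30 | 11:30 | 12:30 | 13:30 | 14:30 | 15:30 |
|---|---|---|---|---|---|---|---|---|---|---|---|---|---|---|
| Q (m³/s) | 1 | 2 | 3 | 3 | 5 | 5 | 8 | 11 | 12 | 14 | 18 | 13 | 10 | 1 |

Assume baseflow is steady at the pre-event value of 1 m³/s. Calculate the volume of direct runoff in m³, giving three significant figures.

Direct-runoff ordinates (Q − Q_b): 0.0, 1.0, 2.0, 2.0, 4.0, 4.0, 7.0, 10.0, 11.0, 13.0, 17.0, 12.0, 9.0, 0.0 m³/s.
ΣQ_DR = 92.00 m³/s.
With Δt = 1 h = 3600 s, V = ΣQ_DR · Δt = 92.00 × 3600 = 3.31 × 10^5 m³.

V ≈ 3.31 × 10^5 m³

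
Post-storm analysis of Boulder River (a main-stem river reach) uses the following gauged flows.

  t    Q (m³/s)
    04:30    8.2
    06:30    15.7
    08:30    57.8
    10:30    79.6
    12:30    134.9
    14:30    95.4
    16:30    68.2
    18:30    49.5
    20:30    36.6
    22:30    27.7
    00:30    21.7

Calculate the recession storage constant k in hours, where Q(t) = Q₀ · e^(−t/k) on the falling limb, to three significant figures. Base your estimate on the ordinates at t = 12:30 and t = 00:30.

On the falling limb, Q drops from 134.9 to 21.7 m³/s between t = 12:30 and t = 00:30 (Δt = 12 h).
k = −Δt / ln(Q₂/Q₁) = −12 / ln(21.7/134.9) = 6.57 h.

k ≈ 6.57 h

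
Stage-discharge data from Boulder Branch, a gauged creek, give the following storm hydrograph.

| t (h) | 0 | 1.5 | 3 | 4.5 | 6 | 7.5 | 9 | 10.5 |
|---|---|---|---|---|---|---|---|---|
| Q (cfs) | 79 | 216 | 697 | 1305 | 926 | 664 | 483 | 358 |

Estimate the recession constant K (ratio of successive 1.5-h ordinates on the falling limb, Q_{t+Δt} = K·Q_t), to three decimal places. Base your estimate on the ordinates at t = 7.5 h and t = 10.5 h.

K ≈ 0.734

Using the recession-limb readings at t = 7.5 h and t = 10.5 h: Q falls from 664 to 358 cfs over 2 intervals.
K = (Q₂/Q₁)^(1/2) = (358/664)^(1/2) = 0.734.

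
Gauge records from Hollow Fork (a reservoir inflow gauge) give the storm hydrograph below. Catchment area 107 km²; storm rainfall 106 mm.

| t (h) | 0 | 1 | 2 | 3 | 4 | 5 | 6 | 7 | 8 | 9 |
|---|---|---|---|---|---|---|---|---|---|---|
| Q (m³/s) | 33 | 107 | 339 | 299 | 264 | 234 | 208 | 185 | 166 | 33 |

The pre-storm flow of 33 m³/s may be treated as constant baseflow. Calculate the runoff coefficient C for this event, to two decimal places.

ΣQ_DR = 1538 m³/s; V = ΣQ_DR·Δt = 5.537 × 10^6 m³.
Runoff depth d = V / A = 51.75 mm.
C = d / P = 51.75 / 106 = 0.49.

C ≈ 0.49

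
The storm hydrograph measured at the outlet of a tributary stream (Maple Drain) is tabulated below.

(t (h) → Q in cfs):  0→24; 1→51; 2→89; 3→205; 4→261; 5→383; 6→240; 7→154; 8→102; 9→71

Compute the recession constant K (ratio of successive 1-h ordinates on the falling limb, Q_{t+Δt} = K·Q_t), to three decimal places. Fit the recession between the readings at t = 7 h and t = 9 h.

K ≈ 0.679

Using the recession-limb readings at t = 7 h and t = 9 h: Q falls from 154 to 71 cfs over 2 intervals.
K = (Q₂/Q₁)^(1/2) = (71/154)^(1/2) = 0.679.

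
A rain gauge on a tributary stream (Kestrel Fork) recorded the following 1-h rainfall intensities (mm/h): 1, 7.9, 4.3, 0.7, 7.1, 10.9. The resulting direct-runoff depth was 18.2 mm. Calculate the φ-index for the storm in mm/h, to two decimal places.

φ ≈ 3.00 mm/h

Only the 4 blocks with intensity above φ contribute runoff: 7.9, 4.3, 7.1, 10.9 mm/h.
Σ(I−φ)·Δt = d  ⇒  (7.9+4.3+7.1+10.9 − 4φ)·1 = 18.2
φ = (30.20 − 18.2/1) / 4 = 3.00 mm/h.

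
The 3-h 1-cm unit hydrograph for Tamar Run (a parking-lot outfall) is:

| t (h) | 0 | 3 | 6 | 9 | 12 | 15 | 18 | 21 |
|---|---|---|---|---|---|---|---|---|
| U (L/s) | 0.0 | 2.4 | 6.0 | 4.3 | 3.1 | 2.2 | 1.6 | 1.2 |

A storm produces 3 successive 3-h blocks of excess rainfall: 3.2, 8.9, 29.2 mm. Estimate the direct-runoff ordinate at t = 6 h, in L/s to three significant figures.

By discrete convolution, Q_j = Σ (P_i / 10 mm) · U_{j−i}.
At t = 6 h (j=2): Q = (3.2/10)·6.0 + (8.9/10)·2.4 + (29.2/10)·0.0 = 4.06 L/s.

Q ≈ 4.06 L/s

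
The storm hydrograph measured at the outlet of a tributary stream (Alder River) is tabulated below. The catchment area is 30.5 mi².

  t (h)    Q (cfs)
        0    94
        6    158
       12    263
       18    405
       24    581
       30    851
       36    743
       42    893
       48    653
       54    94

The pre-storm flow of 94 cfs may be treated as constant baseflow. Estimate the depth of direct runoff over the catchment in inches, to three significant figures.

d ≈ 1.16 in

Direct runoff: 0.0, 64.0, 169.0, 311.0, 487.0, 757.0, 649.0, 799.0, 559.0, 0.0 cfs; ΣQ_DR = 3795 cfs.
V = ΣQ_DR · Δt = 3795 × 21600 s = 8.197 × 10^7 ft³.
Over A = 30.5 mi², depth = V / A = 1.16 in.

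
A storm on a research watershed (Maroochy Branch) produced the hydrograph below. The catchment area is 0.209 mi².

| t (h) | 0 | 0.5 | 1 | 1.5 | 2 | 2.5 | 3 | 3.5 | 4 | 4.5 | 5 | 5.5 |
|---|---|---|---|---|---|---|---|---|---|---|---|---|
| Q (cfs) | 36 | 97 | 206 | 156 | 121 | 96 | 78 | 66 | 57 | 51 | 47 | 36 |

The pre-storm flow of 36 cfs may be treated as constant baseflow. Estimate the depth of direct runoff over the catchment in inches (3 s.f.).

d ≈ 2.28 in

Direct runoff: 0.0, 61.0, 170.0, 120.0, 85.0, 60.0, 42.0, 30.0, 21.0, 15.0, 11.0, 0.0 cfs; ΣQ_DR = 615.0 cfs.
V = ΣQ_DR · Δt = 615.0 × 1800 s = 1.107 × 10^6 ft³.
Over A = 0.209 mi², depth = V / A = 2.28 in.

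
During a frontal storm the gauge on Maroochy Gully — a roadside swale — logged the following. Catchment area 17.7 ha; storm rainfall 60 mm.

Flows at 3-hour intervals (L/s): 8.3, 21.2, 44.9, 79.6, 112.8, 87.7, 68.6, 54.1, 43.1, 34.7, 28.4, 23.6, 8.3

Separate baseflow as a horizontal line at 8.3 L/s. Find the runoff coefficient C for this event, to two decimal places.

C ≈ 0.52

ΣQ_DR = 507.4 L/s; V = ΣQ_DR·Δt = 5.480 × 10^6 L.
Runoff depth d = V / A = 30.96 mm.
C = d / P = 30.96 / 60 = 0.52.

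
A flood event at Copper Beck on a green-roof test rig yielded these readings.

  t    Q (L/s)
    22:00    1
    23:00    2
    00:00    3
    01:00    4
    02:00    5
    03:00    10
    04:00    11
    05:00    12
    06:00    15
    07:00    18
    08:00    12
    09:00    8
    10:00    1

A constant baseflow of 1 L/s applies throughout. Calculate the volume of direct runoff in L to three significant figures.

V ≈ 3.20 × 10^5 L

Direct-runoff ordinates (Q − Q_b): 0.0, 1.0, 2.0, 3.0, 4.0, 9.0, 10.0, 11.0, 14.0, 17.0, 11.0, 7.0, 0.0 L/s.
ΣQ_DR = 89.00 L/s.
With Δt = 1 h = 3600 s, V = ΣQ_DR · Δt = 89.00 × 3600 = 3.20 × 10^5 L.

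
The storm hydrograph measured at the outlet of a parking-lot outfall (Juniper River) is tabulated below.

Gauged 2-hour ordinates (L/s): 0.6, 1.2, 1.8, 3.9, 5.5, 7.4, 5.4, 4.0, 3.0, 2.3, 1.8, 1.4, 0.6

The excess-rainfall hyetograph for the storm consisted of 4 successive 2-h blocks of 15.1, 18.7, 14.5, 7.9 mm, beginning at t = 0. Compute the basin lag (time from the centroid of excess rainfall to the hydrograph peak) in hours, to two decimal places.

Centroid of excess rainfall: t_c = Σ P_i·t̄_i / ΣP_i = 3.5409 h (block centres at 1, 3, 5, 7 h).
Hydrograph peak occurs at t = 10 h, so basin lag t_L = 10 − 3.5409 = 6.46 h.

t_L ≈ 6.46 h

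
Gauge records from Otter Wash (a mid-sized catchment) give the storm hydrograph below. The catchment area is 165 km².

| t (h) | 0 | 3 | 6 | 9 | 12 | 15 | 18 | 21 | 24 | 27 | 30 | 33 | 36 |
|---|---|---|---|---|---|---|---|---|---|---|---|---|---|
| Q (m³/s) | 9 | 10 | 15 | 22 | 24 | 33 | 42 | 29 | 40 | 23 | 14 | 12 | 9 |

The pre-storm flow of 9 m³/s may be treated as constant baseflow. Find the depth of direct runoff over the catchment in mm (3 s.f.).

d ≈ 10.8 mm

Direct runoff: 0.0, 1.0, 6.0, 13.0, 15.0, 24.0, 33.0, 20.0, 31.0, 14.0, 5.0, 3.0, 0.0 m³/s; ΣQ_DR = 165.0 m³/s.
V = ΣQ_DR · Δt = 165.0 × 10800 s = 1.782 × 10^6 m³.
Over A = 165 km², depth = V / A = 10.8 mm.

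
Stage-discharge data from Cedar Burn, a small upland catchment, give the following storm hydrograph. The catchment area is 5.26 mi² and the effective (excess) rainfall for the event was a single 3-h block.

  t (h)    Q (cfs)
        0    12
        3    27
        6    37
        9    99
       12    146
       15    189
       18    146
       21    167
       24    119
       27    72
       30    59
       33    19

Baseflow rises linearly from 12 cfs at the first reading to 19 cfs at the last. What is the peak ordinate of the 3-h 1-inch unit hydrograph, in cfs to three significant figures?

U_p ≈ 217 cfs

Direct runoff: 0.00, 14.36, 23.73, 85.09, 131.45, 173.82, 130.18, 150.55, 101.91, 54.27, 40.64, 0.00 cfs; ΣQ_DR = 906.0 cfs, peak = 173.82 cfs.
Runoff depth d = ΣQ_DR·Δt / A = 906.0 × 10800 / (5.26 mi²) = 0.8007 in.
The 1-inch UH is the DRH scaled by (1 in)/d, so U_p = 173.82 × 1/0.8007 = 217 cfs.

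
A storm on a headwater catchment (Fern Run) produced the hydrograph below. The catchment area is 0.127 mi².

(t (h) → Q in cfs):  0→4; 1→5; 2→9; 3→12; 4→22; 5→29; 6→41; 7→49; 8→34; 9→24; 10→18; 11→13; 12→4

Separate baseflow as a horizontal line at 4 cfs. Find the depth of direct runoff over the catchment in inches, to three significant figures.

d ≈ 2.59 in

Direct runoff: 0.0, 1.0, 5.0, 8.0, 18.0, 25.0, 37.0, 45.0, 30.0, 20.0, 14.0, 9.0, 0.0 cfs; ΣQ_DR = 212.0 cfs.
V = ΣQ_DR · Δt = 212.0 × 3600 s = 7.632 × 10^5 ft³.
Over A = 0.127 mi², depth = V / A = 2.59 in.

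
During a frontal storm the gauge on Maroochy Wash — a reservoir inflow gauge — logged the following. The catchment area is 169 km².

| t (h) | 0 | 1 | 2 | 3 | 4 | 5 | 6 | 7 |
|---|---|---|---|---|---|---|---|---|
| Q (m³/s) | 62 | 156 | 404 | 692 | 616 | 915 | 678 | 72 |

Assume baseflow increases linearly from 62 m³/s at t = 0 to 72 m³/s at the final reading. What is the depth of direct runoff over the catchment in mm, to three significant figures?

d ≈ 65.2 mm

Direct runoff: 0.00, 92.57, 339.14, 625.71, 548.29, 845.86, 607.43, 0.00 m³/s; ΣQ_DR = 3059 m³/s.
V = ΣQ_DR · Δt = 3059 × 3600 s = 1.101 × 10^7 m³.
Over A = 169 km², depth = V / A = 65.2 mm.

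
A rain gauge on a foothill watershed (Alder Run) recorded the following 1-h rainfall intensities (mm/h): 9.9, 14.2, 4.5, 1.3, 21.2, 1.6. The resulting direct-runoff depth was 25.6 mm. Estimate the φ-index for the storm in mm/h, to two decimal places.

Only the 3 blocks with intensity above φ contribute runoff: 9.9, 14.2, 21.2 mm/h.
Σ(I−φ)·Δt = d  ⇒  (9.9+14.2+21.2 − 3φ)·1 = 25.6
φ = (45.30 − 25.6/1) / 3 = 6.57 mm/h.

φ ≈ 6.57 mm/h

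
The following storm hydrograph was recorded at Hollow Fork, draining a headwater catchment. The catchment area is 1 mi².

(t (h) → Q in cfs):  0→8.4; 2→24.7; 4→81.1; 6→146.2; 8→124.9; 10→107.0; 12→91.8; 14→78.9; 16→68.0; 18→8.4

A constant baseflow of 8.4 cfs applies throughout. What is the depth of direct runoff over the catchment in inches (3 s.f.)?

Direct runoff: 0.0, 16.3, 72.7, 137.8, 116.5, 98.6, 83.4, 70.5, 59.6, 0.0 cfs; ΣQ_DR = 655.4 cfs.
V = ΣQ_DR · Δt = 655.4 × 7200 s = 4.719 × 10^6 ft³.
Over A = 1 mi², depth = V / A = 2.03 in.

d ≈ 2.03 in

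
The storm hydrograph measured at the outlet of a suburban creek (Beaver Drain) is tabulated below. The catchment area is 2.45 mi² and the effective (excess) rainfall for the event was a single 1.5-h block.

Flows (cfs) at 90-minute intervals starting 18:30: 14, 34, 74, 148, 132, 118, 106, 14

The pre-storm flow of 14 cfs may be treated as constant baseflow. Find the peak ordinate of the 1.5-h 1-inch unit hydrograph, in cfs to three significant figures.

Direct runoff: 0.0, 20.0, 60.0, 134.0, 118.0, 104.0, 92.0, 0.0 cfs; ΣQ_DR = 528.0 cfs, peak = 134.0 cfs.
Runoff depth d = ΣQ_DR·Δt / A = 528.0 × 5400 / (2.45 mi²) = 0.5009 in.
The 1-inch UH is the DRH scaled by (1 in)/d, so U_p = 134.0 × 1/0.5009 = 268 cfs.

U_p ≈ 268 cfs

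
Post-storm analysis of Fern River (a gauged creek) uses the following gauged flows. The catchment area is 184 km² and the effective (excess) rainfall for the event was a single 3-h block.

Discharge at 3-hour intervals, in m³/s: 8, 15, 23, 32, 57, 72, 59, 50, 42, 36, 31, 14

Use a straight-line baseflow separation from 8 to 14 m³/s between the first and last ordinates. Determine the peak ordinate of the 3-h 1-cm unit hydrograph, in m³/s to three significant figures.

U_p ≈ 34.0 m³/s

Direct runoff: 0.00, 6.45, 13.91, 22.36, 46.82, 61.27, 47.73, 38.18, 29.64, 23.09, 17.55, 0.00 m³/s; ΣQ_DR = 307.0 m³/s, peak = 61.27 m³/s.
Runoff depth d = ΣQ_DR·Δt / A = 307.0 × 10800 / (184 km²) = 18.02 mm.
The 1-cm UH is the DRH scaled by (10 mm)/d, so U_p = 61.27 × 10/18.02 = 34.0 m³/s.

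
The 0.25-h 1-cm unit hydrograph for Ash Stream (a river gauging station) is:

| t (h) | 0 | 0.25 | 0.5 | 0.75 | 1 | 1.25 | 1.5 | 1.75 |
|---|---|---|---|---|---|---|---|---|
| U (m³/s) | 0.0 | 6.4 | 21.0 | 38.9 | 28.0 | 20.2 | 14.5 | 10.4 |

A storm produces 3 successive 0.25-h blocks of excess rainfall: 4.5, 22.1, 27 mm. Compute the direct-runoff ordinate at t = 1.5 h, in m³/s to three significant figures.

Q ≈ 127 m³/s

By discrete convolution, Q_j = Σ (P_i / 10 mm) · U_{j−i}.
At t = 1.5 h (j=6): Q = (4.5/10)·14.5 + (22.1/10)·20.2 + (27/10)·28.0 = 127 m³/s.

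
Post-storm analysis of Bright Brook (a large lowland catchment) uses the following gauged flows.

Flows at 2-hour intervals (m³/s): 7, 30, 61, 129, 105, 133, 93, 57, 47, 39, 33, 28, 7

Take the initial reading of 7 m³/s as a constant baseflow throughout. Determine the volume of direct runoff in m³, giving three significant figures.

Direct-runoff ordinates (Q − Q_b): 0.0, 23.0, 54.0, 122.0, 98.0, 126.0, 86.0, 50.0, 40.0, 32.0, 26.0, 21.0, 0.0 m³/s.
ΣQ_DR = 678.0 m³/s.
With Δt = 2 h = 7200 s, V = ΣQ_DR · Δt = 678.0 × 7200 = 4.88 × 10^6 m³.

V ≈ 4.88 × 10^6 m³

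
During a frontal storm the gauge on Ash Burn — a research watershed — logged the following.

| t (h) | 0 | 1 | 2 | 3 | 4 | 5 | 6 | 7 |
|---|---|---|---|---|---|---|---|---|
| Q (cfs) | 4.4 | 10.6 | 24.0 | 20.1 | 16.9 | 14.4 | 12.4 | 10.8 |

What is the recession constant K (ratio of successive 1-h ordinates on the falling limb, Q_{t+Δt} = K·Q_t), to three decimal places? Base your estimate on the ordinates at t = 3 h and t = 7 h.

K ≈ 0.856

Using the recession-limb readings at t = 3 h and t = 7 h: Q falls from 20.1 to 10.8 cfs over 4 intervals.
K = (Q₂/Q₁)^(1/4) = (10.8/20.1)^(1/4) = 0.856.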